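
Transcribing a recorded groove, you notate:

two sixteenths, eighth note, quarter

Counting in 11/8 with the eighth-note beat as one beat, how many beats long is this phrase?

One eighth-note beat = 2 sixteenth notes.
Each duration in sixteenth notes: sixteenth = 1; sixteenth = 1; eighth note = 2; quarter = 4.
Sum: 1 + 1 + 2 + 4 = 8.
8 ÷ 2 = 4 beats.

4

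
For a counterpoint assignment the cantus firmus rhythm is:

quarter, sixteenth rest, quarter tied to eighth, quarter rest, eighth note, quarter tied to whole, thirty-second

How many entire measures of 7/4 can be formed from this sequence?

1

One bar of 7/4 = 56 thirty-second notes.
Working in thirty-second notes: quarter = 8; sixteenth rest = 2; quarter tied to eighth (quarter + eighth) = 12; quarter rest = 8; eighth note = 4; quarter tied to whole (quarter + whole) = 40; thirty-second = 1.
Altogether 8 + 2 + 12 + 8 + 4 + 40 + 1 = 75.
75 ÷ 56 = 1 complete bar with 19 left over.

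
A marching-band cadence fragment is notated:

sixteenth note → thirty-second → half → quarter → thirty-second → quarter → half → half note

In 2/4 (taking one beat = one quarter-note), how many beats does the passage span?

8.5

One quarter-note beat = 8 thirty-second notes.
In thirty-second notes: sixteenth note = 2; thirty-second = 1; half = 16; quarter = 8; thirty-second = 1; quarter = 8; half = 16; half note = 16.
Altogether 2 + 1 + 16 + 8 + 1 + 8 + 16 + 16 = 68.
68 ÷ 8 = 8.5 beats.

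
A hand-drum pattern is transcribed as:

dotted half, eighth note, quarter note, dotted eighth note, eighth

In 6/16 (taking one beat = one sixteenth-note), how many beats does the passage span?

One sixteenth-note beat = 2 thirty-second notes.
In thirty-second notes: dotted half = 24; eighth note = 4; quarter note = 8; dotted eighth note = 6; eighth = 4.
Altogether 24 + 4 + 8 + 6 + 4 = 46.
46 ÷ 2 = 23 beats.

23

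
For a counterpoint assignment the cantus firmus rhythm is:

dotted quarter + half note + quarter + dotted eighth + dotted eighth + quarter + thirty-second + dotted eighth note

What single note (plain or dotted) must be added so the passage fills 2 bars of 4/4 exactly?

2 bars of 4/4 = 64 thirty-second notes.
Express everything in thirty-second notes: dotted quarter = 12; half note = 16; quarter = 8; dotted eighth = 6; dotted eighth = 6; quarter = 8; thirty-second = 1; dotted eighth note = 6.
Altogether 12 + 16 + 8 + 6 + 6 + 8 + 1 + 6 = 63.
Remaining: 64 − 63 = 1 thirty-second note, which is a thirty-second note.

thirty-second note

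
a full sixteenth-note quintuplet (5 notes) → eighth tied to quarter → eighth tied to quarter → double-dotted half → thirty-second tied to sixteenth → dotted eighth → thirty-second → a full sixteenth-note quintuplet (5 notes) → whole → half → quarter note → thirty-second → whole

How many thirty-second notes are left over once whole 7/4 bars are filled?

One bar of 7/4 = 56 thirty-second notes.
In thirty-second notes: a full sixteenth-note quintuplet (5 notes) (five quintuplet sixteenths span one quarter) = 8; eighth tied to quarter (eighth + quarter) = 12; eighth tied to quarter (eighth + quarter) = 12; double-dotted half = 28; thirty-second tied to sixteenth (thirty-second + sixteenth) = 3; dotted eighth = 6; thirty-second = 1; a full sixteenth-note quintuplet (5 notes) (five quintuplet sixteenths span one quarter) = 8; whole = 32; half = 16; quarter note = 8; thirty-second = 1; whole = 32.
Total: 8 + 12 + 12 + 28 + 3 + 6 + 1 + 8 + 32 + 16 + 8 + 1 + 32 = 167.
167 ÷ 56 = 2 complete bars with 55 thirty-second notes remaining.

55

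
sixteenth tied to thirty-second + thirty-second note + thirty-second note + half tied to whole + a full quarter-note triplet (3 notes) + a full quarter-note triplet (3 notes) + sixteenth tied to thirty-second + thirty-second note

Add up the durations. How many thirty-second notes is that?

89

In thirty-second notes: sixteenth tied to thirty-second (sixteenth + thirty-second) = 3; thirty-second note = 1; thirty-second note = 1; half tied to whole (half + whole) = 48; a full quarter-note triplet (3 notes) (three triplet quarters span one half) = 16; a full quarter-note triplet (3 notes) (three triplet quarters span one half) = 16; sixteenth tied to thirty-second (sixteenth + thirty-second) = 3; thirty-second note = 1.
Total: 3 + 1 + 1 + 48 + 16 + 16 + 3 + 1 = 89 thirty-second notes.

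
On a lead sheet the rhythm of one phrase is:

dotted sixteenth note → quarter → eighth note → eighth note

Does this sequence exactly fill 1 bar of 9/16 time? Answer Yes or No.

No

One bar of 9/16 = 18 thirty-second notes.
Convert each value to thirty-second notes: dotted sixteenth note = 3; quarter = 8; eighth note = 4; eighth note = 4.
Total: 3 + 8 + 4 + 4 = 19.
19 exceeds 18, so the answer is No.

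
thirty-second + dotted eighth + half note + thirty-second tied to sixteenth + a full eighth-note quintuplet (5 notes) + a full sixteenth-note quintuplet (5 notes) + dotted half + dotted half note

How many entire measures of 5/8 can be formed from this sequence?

4

One bar of 5/8 = 20 thirty-second notes.
Each duration in thirty-second notes: thirty-second = 1; dotted eighth = 6; half note = 16; thirty-second tied to sixteenth (thirty-second + sixteenth) = 3; a full eighth-note quintuplet (5 notes) (five quintuplet eighths span one half) = 16; a full sixteenth-note quintuplet (5 notes) (five quintuplet sixteenths span one quarter) = 8; dotted half = 24; dotted half note = 24.
Total: 1 + 6 + 16 + 3 + 16 + 8 + 24 + 24 = 98.
98 ÷ 20 = 4 complete bars with 18 left over.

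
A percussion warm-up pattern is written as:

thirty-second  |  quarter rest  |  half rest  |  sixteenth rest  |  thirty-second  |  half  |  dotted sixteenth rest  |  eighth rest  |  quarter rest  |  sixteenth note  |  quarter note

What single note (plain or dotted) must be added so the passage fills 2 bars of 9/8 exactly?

dotted sixteenth note

2 bars of 9/8 = 72 thirty-second notes.
In thirty-second notes: thirty-second = 1; quarter rest = 8; half rest = 16; sixteenth rest = 2; thirty-second = 1; half = 16; dotted sixteenth rest = 3; eighth rest = 4; quarter rest = 8; sixteenth note = 2; quarter note = 8.
Total: 1 + 8 + 16 + 2 + 1 + 16 + 3 + 4 + 8 + 2 + 8 = 69.
Remaining: 72 − 69 = 3 thirty-second notes, which is a dotted sixteenth note.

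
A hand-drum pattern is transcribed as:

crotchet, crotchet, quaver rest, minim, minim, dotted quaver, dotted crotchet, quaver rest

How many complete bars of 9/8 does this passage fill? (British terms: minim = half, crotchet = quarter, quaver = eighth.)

2

One bar of 9/8 = 18 sixteenth notes.
In sixteenth notes: crotchet = 4; crotchet = 4; quaver rest = 2; minim = 8; minim = 8; dotted quaver = 3; dotted crotchet = 6; quaver rest = 2.
Total: 4 + 4 + 2 + 8 + 8 + 3 + 6 + 2 = 37.
37 ÷ 18 = 2 complete bars with 1 left over.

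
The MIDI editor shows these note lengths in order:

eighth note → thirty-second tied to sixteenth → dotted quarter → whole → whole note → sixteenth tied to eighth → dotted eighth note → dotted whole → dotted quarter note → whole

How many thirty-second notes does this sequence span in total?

187

Working in thirty-second notes: eighth note = 4; thirty-second tied to sixteenth (thirty-second + sixteenth) = 3; dotted quarter = 12; whole = 32; whole note = 32; sixteenth tied to eighth (sixteenth + eighth) = 6; dotted eighth note = 6; dotted whole = 48; dotted quarter note = 12; whole = 32.
Altogether 4 + 3 + 12 + 32 + 32 + 6 + 6 + 48 + 12 + 32 = 187 thirty-second notes.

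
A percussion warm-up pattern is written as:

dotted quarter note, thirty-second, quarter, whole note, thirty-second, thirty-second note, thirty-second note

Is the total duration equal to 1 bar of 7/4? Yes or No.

One bar of 7/4 = 56 thirty-second notes.
Express everything in thirty-second notes: dotted quarter note = 12; thirty-second = 1; quarter = 8; whole note = 32; thirty-second = 1; thirty-second note = 1; thirty-second note = 1.
Total: 12 + 1 + 8 + 32 + 1 + 1 + 1 = 56.
56 equals 56, so the answer is Yes.

Yes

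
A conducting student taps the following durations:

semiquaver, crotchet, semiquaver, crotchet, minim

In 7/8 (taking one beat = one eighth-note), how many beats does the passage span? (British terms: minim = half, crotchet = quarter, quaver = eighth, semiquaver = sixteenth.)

9

One eighth-note beat = 2 sixteenth notes.
In sixteenth notes: semiquaver = 1; crotchet = 4; semiquaver = 1; crotchet = 4; minim = 8.
Sum: 1 + 4 + 1 + 4 + 8 = 18.
18 ÷ 2 = 9 beats.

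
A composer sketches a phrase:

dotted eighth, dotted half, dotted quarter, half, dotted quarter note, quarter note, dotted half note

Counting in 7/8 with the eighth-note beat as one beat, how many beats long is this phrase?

25.5

One eighth-note beat = 2 sixteenth notes.
In sixteenth notes: dotted eighth = 3; dotted half = 12; dotted quarter = 6; half = 8; dotted quarter note = 6; quarter note = 4; dotted half note = 12.
Sum: 3 + 12 + 6 + 8 + 6 + 4 + 12 = 51.
51 ÷ 2 = 25.5 beats.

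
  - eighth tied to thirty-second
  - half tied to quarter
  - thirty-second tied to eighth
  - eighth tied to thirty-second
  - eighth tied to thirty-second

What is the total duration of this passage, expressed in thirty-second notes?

Each duration in thirty-second notes: eighth tied to thirty-second (eighth + thirty-second) = 5; half tied to quarter (half + quarter) = 24; thirty-second tied to eighth (thirty-second + eighth) = 5; eighth tied to thirty-second (eighth + thirty-second) = 5; eighth tied to thirty-second (eighth + thirty-second) = 5.
Altogether 5 + 24 + 5 + 5 + 5 = 44 thirty-second notes.

44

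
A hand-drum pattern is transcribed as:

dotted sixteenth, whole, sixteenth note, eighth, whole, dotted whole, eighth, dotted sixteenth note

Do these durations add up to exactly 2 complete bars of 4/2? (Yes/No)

Yes

One bar of 4/2 = 64 thirty-second notes, so 2 bars = 128.
Convert each value to thirty-second notes: dotted sixteenth = 3; whole = 32; sixteenth note = 2; eighth = 4; whole = 32; dotted whole = 48; eighth = 4; dotted sixteenth note = 3.
Altogether 3 + 32 + 2 + 4 + 32 + 48 + 4 + 3 = 128.
128 equals 128, so the answer is Yes.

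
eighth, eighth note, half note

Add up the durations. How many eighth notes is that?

6

Working in eighth notes: eighth = 1; eighth note = 1; half note = 4.
Adding: 1 + 1 + 4 = 6 eighth notes.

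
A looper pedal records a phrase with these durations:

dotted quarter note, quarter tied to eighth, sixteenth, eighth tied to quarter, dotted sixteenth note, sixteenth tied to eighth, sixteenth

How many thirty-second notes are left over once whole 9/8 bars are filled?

One bar of 9/8 = 36 thirty-second notes.
Each duration in thirty-second notes: dotted quarter note = 12; quarter tied to eighth (quarter + eighth) = 12; sixteenth = 2; eighth tied to quarter (eighth + quarter) = 12; dotted sixteenth note = 3; sixteenth tied to eighth (sixteenth + eighth) = 6; sixteenth = 2.
Altogether 12 + 12 + 2 + 12 + 3 + 6 + 2 = 49.
49 ÷ 36 = 1 complete bar with 13 thirty-second notes remaining.

13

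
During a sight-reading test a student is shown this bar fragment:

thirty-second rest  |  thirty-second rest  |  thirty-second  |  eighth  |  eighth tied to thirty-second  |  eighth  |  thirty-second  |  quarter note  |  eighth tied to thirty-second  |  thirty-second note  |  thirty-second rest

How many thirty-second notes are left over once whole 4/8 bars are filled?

0

One bar of 4/8 = 16 thirty-second notes.
In thirty-second notes: thirty-second rest = 1; thirty-second rest = 1; thirty-second = 1; eighth = 4; eighth tied to thirty-second (eighth + thirty-second) = 5; eighth = 4; thirty-second = 1; quarter note = 8; eighth tied to thirty-second (eighth + thirty-second) = 5; thirty-second note = 1; thirty-second rest = 1.
Sum: 1 + 1 + 1 + 4 + 5 + 4 + 1 + 8 + 5 + 1 + 1 = 32.
32 ÷ 16 = 2 complete bars with 0 thirty-second notes remaining.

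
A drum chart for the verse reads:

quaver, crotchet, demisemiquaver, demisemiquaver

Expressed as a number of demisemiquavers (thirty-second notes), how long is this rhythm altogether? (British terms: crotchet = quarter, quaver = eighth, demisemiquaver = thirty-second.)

Express everything in thirty-second notes: quaver = 4; crotchet = 8; demisemiquaver = 1; demisemiquaver = 1.
Total: 4 + 8 + 1 + 1 = 14 thirty-second notes.

14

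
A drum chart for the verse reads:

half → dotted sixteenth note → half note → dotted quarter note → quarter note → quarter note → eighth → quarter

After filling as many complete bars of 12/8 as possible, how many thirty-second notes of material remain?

27

One bar of 12/8 = 48 thirty-second notes.
Each duration in thirty-second notes: half = 16; dotted sixteenth note = 3; half note = 16; dotted quarter note = 12; quarter note = 8; quarter note = 8; eighth = 4; quarter = 8.
Total: 16 + 3 + 16 + 12 + 8 + 8 + 4 + 8 = 75.
75 ÷ 48 = 1 complete bar with 27 thirty-second notes remaining.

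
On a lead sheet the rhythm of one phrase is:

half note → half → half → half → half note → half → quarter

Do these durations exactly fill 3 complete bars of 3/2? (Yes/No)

One bar of 3/2 = 6 quarter notes, so 3 bars = 18.
Convert each value to quarter notes: half note = 2; half = 2; half = 2; half = 2; half note = 2; half = 2; quarter = 1.
Adding: 2 + 2 + 2 + 2 + 2 + 2 + 1 = 13.
13 falls short of 18, so the answer is No.

No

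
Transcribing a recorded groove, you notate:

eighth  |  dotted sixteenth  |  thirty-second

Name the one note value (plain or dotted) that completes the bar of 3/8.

The bar of 3/8 = 12 thirty-second notes.
In thirty-second notes: eighth = 4; dotted sixteenth = 3; thirty-second = 1.
Total: 4 + 3 + 1 = 8.
Remaining: 12 − 8 = 4 thirty-second notes, which is a eighth note.

eighth note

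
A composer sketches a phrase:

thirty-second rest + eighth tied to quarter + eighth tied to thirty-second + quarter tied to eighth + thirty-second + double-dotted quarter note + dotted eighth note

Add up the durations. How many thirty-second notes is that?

In thirty-second notes: thirty-second rest = 1; eighth tied to quarter (eighth + quarter) = 12; eighth tied to thirty-second (eighth + thirty-second) = 5; quarter tied to eighth (quarter + eighth) = 12; thirty-second = 1; double-dotted quarter note = 14; dotted eighth note = 6.
Adding: 1 + 12 + 5 + 12 + 1 + 14 + 6 = 51 thirty-second notes.

51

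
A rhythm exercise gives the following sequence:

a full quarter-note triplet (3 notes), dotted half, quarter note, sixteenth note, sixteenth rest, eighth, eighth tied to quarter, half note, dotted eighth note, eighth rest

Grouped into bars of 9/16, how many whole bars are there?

One bar of 9/16 = 9 sixteenth notes.
In sixteenth notes: a full quarter-note triplet (3 notes) (three triplet quarters span one half) = 8; dotted half = 12; quarter note = 4; sixteenth note = 1; sixteenth rest = 1; eighth = 2; eighth tied to quarter (eighth + quarter) = 6; half note = 8; dotted eighth note = 3; eighth rest = 2.
Altogether 8 + 12 + 4 + 1 + 1 + 2 + 6 + 8 + 3 + 2 = 47.
47 ÷ 9 = 5 complete bars with 2 left over.

5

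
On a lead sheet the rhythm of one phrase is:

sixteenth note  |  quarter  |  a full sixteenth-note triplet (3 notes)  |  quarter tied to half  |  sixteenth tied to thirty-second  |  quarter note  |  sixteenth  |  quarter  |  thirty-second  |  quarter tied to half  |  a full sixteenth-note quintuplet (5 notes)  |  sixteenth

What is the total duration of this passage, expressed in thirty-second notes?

Each duration in thirty-second notes: sixteenth note = 2; quarter = 8; a full sixteenth-note triplet (3 notes) (three triplet sixteenths span one eighth) = 4; quarter tied to half (quarter + half) = 24; sixteenth tied to thirty-second (sixteenth + thirty-second) = 3; quarter note = 8; sixteenth = 2; quarter = 8; thirty-second = 1; quarter tied to half (quarter + half) = 24; a full sixteenth-note quintuplet (5 notes) (five quintuplet sixteenths span one quarter) = 8; sixteenth = 2.
Altogether 2 + 8 + 4 + 24 + 3 + 8 + 2 + 8 + 1 + 24 + 8 + 2 = 94 thirty-second notes.

94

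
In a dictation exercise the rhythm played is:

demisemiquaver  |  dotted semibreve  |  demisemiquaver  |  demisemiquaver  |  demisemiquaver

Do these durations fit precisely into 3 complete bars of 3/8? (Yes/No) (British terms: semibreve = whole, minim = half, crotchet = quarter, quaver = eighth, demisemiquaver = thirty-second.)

One bar of 3/8 = 12 thirty-second notes, so 3 bars = 36.
In thirty-second notes: demisemiquaver = 1; dotted semibreve = 48; demisemiquaver = 1; demisemiquaver = 1; demisemiquaver = 1.
Altogether 1 + 48 + 1 + 1 + 1 = 52.
52 exceeds 36, so the answer is No.

No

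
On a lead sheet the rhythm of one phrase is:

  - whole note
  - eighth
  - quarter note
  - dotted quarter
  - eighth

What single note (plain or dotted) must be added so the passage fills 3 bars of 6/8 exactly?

3 bars of 6/8 = 18 eighth notes.
In eighth notes: whole note = 8; eighth = 1; quarter note = 2; dotted quarter = 3; eighth = 1.
Total: 8 + 1 + 2 + 3 + 1 = 15.
Remaining: 18 − 15 = 3 eighth notes, which is a dotted quarter note.

dotted quarter note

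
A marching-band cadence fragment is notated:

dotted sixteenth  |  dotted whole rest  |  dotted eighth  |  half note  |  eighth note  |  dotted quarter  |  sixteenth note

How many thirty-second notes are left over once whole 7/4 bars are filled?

35

One bar of 7/4 = 56 thirty-second notes.
Each duration in thirty-second notes: dotted sixteenth = 3; dotted whole rest = 48; dotted eighth = 6; half note = 16; eighth note = 4; dotted quarter = 12; sixteenth note = 2.
Total: 3 + 48 + 6 + 16 + 4 + 12 + 2 = 91.
91 ÷ 56 = 1 complete bar with 35 thirty-second notes remaining.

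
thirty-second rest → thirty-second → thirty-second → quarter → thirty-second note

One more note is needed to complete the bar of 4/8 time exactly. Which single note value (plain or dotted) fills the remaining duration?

eighth note

The bar of 4/8 = 16 thirty-second notes.
Working in thirty-second notes: thirty-second rest = 1; thirty-second = 1; thirty-second = 1; quarter = 8; thirty-second note = 1.
Sum: 1 + 1 + 1 + 8 + 1 = 12.
Remaining: 16 − 12 = 4 thirty-second notes, which is a eighth note.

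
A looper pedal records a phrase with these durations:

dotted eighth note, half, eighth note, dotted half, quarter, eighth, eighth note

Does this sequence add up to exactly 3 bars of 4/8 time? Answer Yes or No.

One bar of 4/8 = 8 sixteenth notes, so 3 bars = 24.
Express everything in sixteenth notes: dotted eighth note = 3; half = 8; eighth note = 2; dotted half = 12; quarter = 4; eighth = 2; eighth note = 2.
Altogether 3 + 8 + 2 + 12 + 4 + 2 + 2 = 33.
33 exceeds 24, so the answer is No.

No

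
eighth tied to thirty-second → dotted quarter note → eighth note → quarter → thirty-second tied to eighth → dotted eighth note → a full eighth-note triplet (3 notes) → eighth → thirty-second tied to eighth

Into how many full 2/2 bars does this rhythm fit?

One bar of 2/2 = 32 thirty-second notes.
In thirty-second notes: eighth tied to thirty-second (eighth + thirty-second) = 5; dotted quarter note = 12; eighth note = 4; quarter = 8; thirty-second tied to eighth (thirty-second + eighth) = 5; dotted eighth note = 6; a full eighth-note triplet (3 notes) (three triplet eighths span one quarter) = 8; eighth = 4; thirty-second tied to eighth (thirty-second + eighth) = 5.
Total: 5 + 12 + 4 + 8 + 5 + 6 + 8 + 4 + 5 = 57.
57 ÷ 32 = 1 complete bar with 25 left over.

1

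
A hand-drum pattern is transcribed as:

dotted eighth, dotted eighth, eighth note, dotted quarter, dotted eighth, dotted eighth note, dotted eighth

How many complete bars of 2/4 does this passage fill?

2

One bar of 2/4 = 8 sixteenth notes.
Working in sixteenth notes: dotted eighth = 3; dotted eighth = 3; eighth note = 2; dotted quarter = 6; dotted eighth = 3; dotted eighth note = 3; dotted eighth = 3.
Adding: 3 + 3 + 2 + 6 + 3 + 3 + 3 = 23.
23 ÷ 8 = 2 complete bars with 7 left over.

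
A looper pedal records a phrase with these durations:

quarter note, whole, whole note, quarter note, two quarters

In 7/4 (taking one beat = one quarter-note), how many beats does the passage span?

12

One quarter-note beat = 2 eighth notes.
In eighth notes: quarter note = 2; whole = 8; whole note = 8; quarter note = 2; quarter = 2; quarter = 2.
Sum: 2 + 8 + 8 + 2 + 2 + 2 = 24.
24 ÷ 2 = 12 beats.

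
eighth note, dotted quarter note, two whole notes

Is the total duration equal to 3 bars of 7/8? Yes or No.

No

One bar of 7/8 = 7 eighth notes, so 3 bars = 21.
Each duration in eighth notes: eighth note = 1; dotted quarter note = 3; whole note = 8; whole note = 8.
Adding: 1 + 3 + 8 + 8 = 20.
20 falls short of 21, so the answer is No.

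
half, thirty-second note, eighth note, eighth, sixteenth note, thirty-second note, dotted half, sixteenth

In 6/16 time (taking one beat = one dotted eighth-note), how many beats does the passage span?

9

One dotted eighth-note beat = 6 thirty-second notes.
Convert each value to thirty-second notes: half = 16; thirty-second note = 1; eighth note = 4; eighth = 4; sixteenth note = 2; thirty-second note = 1; dotted half = 24; sixteenth = 2.
Altogether 16 + 1 + 4 + 4 + 2 + 1 + 24 + 2 = 54.
54 ÷ 6 = 9 beats.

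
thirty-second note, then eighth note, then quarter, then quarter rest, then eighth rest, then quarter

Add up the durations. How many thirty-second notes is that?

Express everything in thirty-second notes: thirty-second note = 1; eighth note = 4; quarter = 8; quarter rest = 8; eighth rest = 4; quarter = 8.
Altogether 1 + 4 + 8 + 8 + 4 + 8 = 33 thirty-second notes.

33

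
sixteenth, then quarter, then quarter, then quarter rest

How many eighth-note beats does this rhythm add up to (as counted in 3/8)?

One eighth-note beat = 2 sixteenth notes.
In sixteenth notes: sixteenth = 1; quarter = 4; quarter = 4; quarter rest = 4.
Adding: 1 + 4 + 4 + 4 = 13.
13 ÷ 2 = 6.5 beats.

6.5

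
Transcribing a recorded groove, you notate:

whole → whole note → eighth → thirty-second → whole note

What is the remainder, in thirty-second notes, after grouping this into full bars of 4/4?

One bar of 4/4 = 32 thirty-second notes.
Express everything in thirty-second notes: whole = 32; whole note = 32; eighth = 4; thirty-second = 1; whole note = 32.
Sum: 32 + 32 + 4 + 1 + 32 = 101.
101 ÷ 32 = 3 complete bars with 5 thirty-second notes remaining.

5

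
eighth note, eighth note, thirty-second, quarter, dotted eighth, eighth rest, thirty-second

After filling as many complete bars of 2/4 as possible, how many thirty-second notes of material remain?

One bar of 2/4 = 16 thirty-second notes.
Working in thirty-second notes: eighth note = 4; eighth note = 4; thirty-second = 1; quarter = 8; dotted eighth = 6; eighth rest = 4; thirty-second = 1.
Altogether 4 + 4 + 1 + 8 + 6 + 4 + 1 = 28.
28 ÷ 16 = 1 complete bar with 12 thirty-second notes remaining.

12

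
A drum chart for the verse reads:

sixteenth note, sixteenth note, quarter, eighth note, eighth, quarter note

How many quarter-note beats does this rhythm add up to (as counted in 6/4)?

3.5

One quarter-note beat = 4 sixteenth notes.
Express everything in sixteenth notes: sixteenth note = 1; sixteenth note = 1; quarter = 4; eighth note = 2; eighth = 2; quarter note = 4.
Sum: 1 + 1 + 4 + 2 + 2 + 4 = 14.
14 ÷ 4 = 3.5 beats.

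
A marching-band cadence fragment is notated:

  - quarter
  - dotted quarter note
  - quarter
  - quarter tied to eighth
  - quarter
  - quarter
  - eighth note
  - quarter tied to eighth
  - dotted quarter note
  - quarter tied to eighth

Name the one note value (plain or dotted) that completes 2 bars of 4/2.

whole note

2 bars of 4/2 = 32 eighth notes.
Express everything in eighth notes: quarter = 2; dotted quarter note = 3; quarter = 2; quarter tied to eighth (quarter + eighth) = 3; quarter = 2; quarter = 2; eighth note = 1; quarter tied to eighth (quarter + eighth) = 3; dotted quarter note = 3; quarter tied to eighth (quarter + eighth) = 3.
Total: 2 + 3 + 2 + 3 + 2 + 2 + 1 + 3 + 3 + 3 = 24.
Remaining: 32 − 24 = 8 eighth notes, which is a whole note.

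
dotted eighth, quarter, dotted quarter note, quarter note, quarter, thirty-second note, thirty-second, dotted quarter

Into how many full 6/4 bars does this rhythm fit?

One bar of 6/4 = 48 thirty-second notes.
Convert each value to thirty-second notes: dotted eighth = 6; quarter = 8; dotted quarter note = 12; quarter note = 8; quarter = 8; thirty-second note = 1; thirty-second = 1; dotted quarter = 12.
Adding: 6 + 8 + 12 + 8 + 8 + 1 + 1 + 12 = 56.
56 ÷ 48 = 1 complete bar with 8 left over.

1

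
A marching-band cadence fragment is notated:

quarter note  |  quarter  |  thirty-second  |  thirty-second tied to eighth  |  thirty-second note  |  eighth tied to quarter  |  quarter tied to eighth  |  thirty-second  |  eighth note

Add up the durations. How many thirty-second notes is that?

In thirty-second notes: quarter note = 8; quarter = 8; thirty-second = 1; thirty-second tied to eighth (thirty-second + eighth) = 5; thirty-second note = 1; eighth tied to quarter (eighth + quarter) = 12; quarter tied to eighth (quarter + eighth) = 12; thirty-second = 1; eighth note = 4.
Total: 8 + 8 + 1 + 5 + 1 + 12 + 12 + 1 + 4 = 52 thirty-second notes.

52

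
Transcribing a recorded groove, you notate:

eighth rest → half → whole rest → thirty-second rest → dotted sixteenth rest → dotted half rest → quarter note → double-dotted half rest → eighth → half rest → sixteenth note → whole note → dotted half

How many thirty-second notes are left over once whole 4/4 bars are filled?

2

One bar of 4/4 = 32 thirty-second notes.
Convert each value to thirty-second notes: eighth rest = 4; half = 16; whole rest = 32; thirty-second rest = 1; dotted sixteenth rest = 3; dotted half rest = 24; quarter note = 8; double-dotted half rest = 28; eighth = 4; half rest = 16; sixteenth note = 2; whole note = 32; dotted half = 24.
Total: 4 + 16 + 32 + 1 + 3 + 24 + 8 + 28 + 4 + 16 + 2 + 32 + 24 = 194.
194 ÷ 32 = 6 complete bars with 2 thirty-second notes remaining.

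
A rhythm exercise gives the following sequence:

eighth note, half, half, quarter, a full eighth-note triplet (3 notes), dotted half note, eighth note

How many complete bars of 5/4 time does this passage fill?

One bar of 5/4 = 10 eighth notes.
In eighth notes: eighth note = 1; half = 4; half = 4; quarter = 2; a full eighth-note triplet (3 notes) (three triplet eighths span one quarter) = 2; dotted half note = 6; eighth note = 1.
Altogether 1 + 4 + 4 + 2 + 2 + 6 + 1 = 20.
20 ÷ 10 = 2 complete bars with 0 left over.

2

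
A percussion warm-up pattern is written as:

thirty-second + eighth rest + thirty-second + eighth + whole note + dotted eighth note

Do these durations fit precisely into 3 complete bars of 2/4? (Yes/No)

Yes

One bar of 2/4 = 16 thirty-second notes, so 3 bars = 48.
In thirty-second notes: thirty-second = 1; eighth rest = 4; thirty-second = 1; eighth = 4; whole note = 32; dotted eighth note = 6.
Adding: 1 + 4 + 1 + 4 + 32 + 6 = 48.
48 equals 48, so the answer is Yes.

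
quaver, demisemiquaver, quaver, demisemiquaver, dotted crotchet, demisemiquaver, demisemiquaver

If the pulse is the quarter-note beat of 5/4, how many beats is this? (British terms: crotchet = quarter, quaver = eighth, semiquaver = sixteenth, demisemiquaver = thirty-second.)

3

One quarter-note beat = 8 thirty-second notes.
Express everything in thirty-second notes: quaver = 4; demisemiquaver = 1; quaver = 4; demisemiquaver = 1; dotted crotchet = 12; demisemiquaver = 1; demisemiquaver = 1.
Altogether 4 + 1 + 4 + 1 + 12 + 1 + 1 = 24.
24 ÷ 8 = 3 beats.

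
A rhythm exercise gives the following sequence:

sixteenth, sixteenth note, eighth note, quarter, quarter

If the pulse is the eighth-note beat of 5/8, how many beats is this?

One eighth-note beat = 2 sixteenth notes.
Working in sixteenth notes: sixteenth = 1; sixteenth note = 1; eighth note = 2; quarter = 4; quarter = 4.
Sum: 1 + 1 + 2 + 4 + 4 = 12.
12 ÷ 2 = 6 beats.

6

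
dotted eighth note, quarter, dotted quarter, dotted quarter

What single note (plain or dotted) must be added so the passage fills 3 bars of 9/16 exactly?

half note

3 bars of 9/16 = 27 sixteenth notes.
In sixteenth notes: dotted eighth note = 3; quarter = 4; dotted quarter = 6; dotted quarter = 6.
Altogether 3 + 4 + 6 + 6 = 19.
Remaining: 27 − 19 = 8 sixteenth notes, which is a half note.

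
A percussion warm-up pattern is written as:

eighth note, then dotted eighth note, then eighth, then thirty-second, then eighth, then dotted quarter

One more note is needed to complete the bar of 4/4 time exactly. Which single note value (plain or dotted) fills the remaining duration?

The bar of 4/4 = 32 thirty-second notes.
Working in thirty-second notes: eighth note = 4; dotted eighth note = 6; eighth = 4; thirty-second = 1; eighth = 4; dotted quarter = 12.
Total: 4 + 6 + 4 + 1 + 4 + 12 = 31.
Remaining: 32 − 31 = 1 thirty-second note, which is a thirty-second note.

thirty-second note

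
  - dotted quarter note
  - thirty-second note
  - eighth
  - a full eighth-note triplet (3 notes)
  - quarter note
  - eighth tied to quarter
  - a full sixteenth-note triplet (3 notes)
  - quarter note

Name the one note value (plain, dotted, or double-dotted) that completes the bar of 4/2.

The bar of 4/2 = 64 thirty-second notes.
Convert each value to thirty-second notes: dotted quarter note = 12; thirty-second note = 1; eighth = 4; a full eighth-note triplet (3 notes) (three triplet eighths span one quarter) = 8; quarter note = 8; eighth tied to quarter (eighth + quarter) = 12; a full sixteenth-note triplet (3 notes) (three triplet sixteenths span one eighth) = 4; quarter note = 8.
Total: 12 + 1 + 4 + 8 + 8 + 12 + 4 + 8 = 57.
Remaining: 64 − 57 = 7 thirty-second notes, which is a double-dotted eighth note.

double-dotted eighth note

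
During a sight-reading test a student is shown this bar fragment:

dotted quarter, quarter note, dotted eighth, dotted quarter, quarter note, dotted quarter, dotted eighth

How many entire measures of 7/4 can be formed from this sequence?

1

One bar of 7/4 = 28 sixteenth notes.
Working in sixteenth notes: dotted quarter = 6; quarter note = 4; dotted eighth = 3; dotted quarter = 6; quarter note = 4; dotted quarter = 6; dotted eighth = 3.
Sum: 6 + 4 + 3 + 6 + 4 + 6 + 3 = 32.
32 ÷ 28 = 1 complete bar with 4 left over.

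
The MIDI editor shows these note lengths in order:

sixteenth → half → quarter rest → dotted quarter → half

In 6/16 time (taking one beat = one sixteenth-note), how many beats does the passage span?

One sixteenth-note beat = 2 thirty-second notes.
Express everything in thirty-second notes: sixteenth = 2; half = 16; quarter rest = 8; dotted quarter = 12; half = 16.
Adding: 2 + 16 + 8 + 12 + 16 = 54.
54 ÷ 2 = 27 beats.

27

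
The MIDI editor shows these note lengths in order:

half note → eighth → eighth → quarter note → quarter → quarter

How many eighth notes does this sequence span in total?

Express everything in eighth notes: half note = 4; eighth = 1; eighth = 1; quarter note = 2; quarter = 2; quarter = 2.
Altogether 4 + 1 + 1 + 2 + 2 + 2 = 12 eighth notes.

12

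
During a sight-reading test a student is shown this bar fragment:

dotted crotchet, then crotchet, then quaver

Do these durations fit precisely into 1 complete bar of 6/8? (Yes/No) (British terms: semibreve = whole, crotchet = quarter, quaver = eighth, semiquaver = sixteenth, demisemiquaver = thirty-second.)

Yes

One bar of 6/8 = 6 eighth notes.
Express everything in eighth notes: dotted crotchet = 3; crotchet = 2; quaver = 1.
Altogether 3 + 2 + 1 = 6.
6 equals 6, so the answer is Yes.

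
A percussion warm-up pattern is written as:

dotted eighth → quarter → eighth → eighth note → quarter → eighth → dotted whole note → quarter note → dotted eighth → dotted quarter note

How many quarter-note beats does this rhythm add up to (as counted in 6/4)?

13.5

One quarter-note beat = 4 sixteenth notes.
In sixteenth notes: dotted eighth = 3; quarter = 4; eighth = 2; eighth note = 2; quarter = 4; eighth = 2; dotted whole note = 24; quarter note = 4; dotted eighth = 3; dotted quarter note = 6.
Altogether 3 + 4 + 2 + 2 + 4 + 2 + 24 + 4 + 3 + 6 = 54.
54 ÷ 4 = 13.5 beats.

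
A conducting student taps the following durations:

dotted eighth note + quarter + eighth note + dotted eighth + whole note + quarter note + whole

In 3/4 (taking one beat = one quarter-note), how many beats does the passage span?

12

One quarter-note beat = 4 sixteenth notes.
Convert each value to sixteenth notes: dotted eighth note = 3; quarter = 4; eighth note = 2; dotted eighth = 3; whole note = 16; quarter note = 4; whole = 16.
Sum: 3 + 4 + 2 + 3 + 16 + 4 + 16 = 48.
48 ÷ 4 = 12 beats.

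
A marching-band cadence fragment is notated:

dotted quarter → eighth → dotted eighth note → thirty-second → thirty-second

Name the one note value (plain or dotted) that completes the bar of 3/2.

The bar of 3/2 = 48 thirty-second notes.
Working in thirty-second notes: dotted quarter = 12; eighth = 4; dotted eighth note = 6; thirty-second = 1; thirty-second = 1.
Sum: 12 + 4 + 6 + 1 + 1 = 24.
Remaining: 48 − 24 = 24 thirty-second notes, which is a dotted half note.

dotted half note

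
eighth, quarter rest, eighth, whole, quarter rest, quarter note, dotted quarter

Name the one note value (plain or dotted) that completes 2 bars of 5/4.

2 bars of 5/4 = 20 eighth notes.
Working in eighth notes: eighth = 1; quarter rest = 2; eighth = 1; whole = 8; quarter rest = 2; quarter note = 2; dotted quarter = 3.
Adding: 1 + 2 + 1 + 8 + 2 + 2 + 3 = 19.
Remaining: 20 − 19 = 1 eighth note, which is a eighth note.

eighth note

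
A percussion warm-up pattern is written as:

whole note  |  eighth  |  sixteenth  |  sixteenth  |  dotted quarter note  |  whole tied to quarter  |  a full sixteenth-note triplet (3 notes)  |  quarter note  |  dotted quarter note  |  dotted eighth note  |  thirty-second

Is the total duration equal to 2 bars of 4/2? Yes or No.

One bar of 4/2 = 64 thirty-second notes, so 2 bars = 128.
Convert each value to thirty-second notes: whole note = 32; eighth = 4; sixteenth = 2; sixteenth = 2; dotted quarter note = 12; whole tied to quarter (whole + quarter) = 40; a full sixteenth-note triplet (3 notes) (three triplet sixteenths span one eighth) = 4; quarter note = 8; dotted quarter note = 12; dotted eighth note = 6; thirty-second = 1.
Altogether 32 + 4 + 2 + 2 + 12 + 40 + 4 + 8 + 12 + 6 + 1 = 123.
123 falls short of 128, so the answer is No.

No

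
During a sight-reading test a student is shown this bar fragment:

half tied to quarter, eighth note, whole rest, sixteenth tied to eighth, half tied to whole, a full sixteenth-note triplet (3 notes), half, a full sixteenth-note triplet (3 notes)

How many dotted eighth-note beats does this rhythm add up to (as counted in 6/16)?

One dotted eighth-note beat = 3 sixteenth notes.
Express everything in sixteenth notes: half tied to quarter (half + quarter) = 12; eighth note = 2; whole rest = 16; sixteenth tied to eighth (sixteenth + eighth) = 3; half tied to whole (half + whole) = 24; a full sixteenth-note triplet (3 notes) (three triplet sixteenths span one eighth) = 2; half = 8; a full sixteenth-note triplet (3 notes) (three triplet sixteenths span one eighth) = 2.
Total: 12 + 2 + 16 + 3 + 24 + 2 + 8 + 2 = 69.
69 ÷ 3 = 23 beats.

23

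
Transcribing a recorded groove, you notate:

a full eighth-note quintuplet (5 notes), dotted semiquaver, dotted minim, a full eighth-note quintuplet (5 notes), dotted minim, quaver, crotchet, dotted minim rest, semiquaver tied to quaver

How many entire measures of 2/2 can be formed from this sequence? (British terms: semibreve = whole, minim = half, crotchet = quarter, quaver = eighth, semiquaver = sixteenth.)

One bar of 2/2 = 32 thirty-second notes.
In thirty-second notes: a full eighth-note quintuplet (5 notes) (five quintuplet eighths span one half) = 16; dotted semiquaver = 3; dotted minim = 24; a full eighth-note quintuplet (5 notes) (five quintuplet eighths span one half) = 16; dotted minim = 24; quaver = 4; crotchet = 8; dotted minim rest = 24; semiquaver tied to quaver (semiquaver + quaver) = 6.
Sum: 16 + 3 + 24 + 16 + 24 + 4 + 8 + 24 + 6 = 125.
125 ÷ 32 = 3 complete bars with 29 left over.

3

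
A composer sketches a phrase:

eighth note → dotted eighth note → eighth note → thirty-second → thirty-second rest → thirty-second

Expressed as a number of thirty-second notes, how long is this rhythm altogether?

Each duration in thirty-second notes: eighth note = 4; dotted eighth note = 6; eighth note = 4; thirty-second = 1; thirty-second rest = 1; thirty-second = 1.
Sum: 4 + 6 + 4 + 1 + 1 + 1 = 17 thirty-second notes.

17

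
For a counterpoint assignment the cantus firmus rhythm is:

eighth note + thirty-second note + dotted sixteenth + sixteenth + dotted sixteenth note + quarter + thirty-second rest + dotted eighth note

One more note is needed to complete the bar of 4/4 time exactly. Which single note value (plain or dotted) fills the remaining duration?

The bar of 4/4 = 32 thirty-second notes.
Convert each value to thirty-second notes: eighth note = 4; thirty-second note = 1; dotted sixteenth = 3; sixteenth = 2; dotted sixteenth note = 3; quarter = 8; thirty-second rest = 1; dotted eighth note = 6.
Adding: 4 + 1 + 3 + 2 + 3 + 8 + 1 + 6 = 28.
Remaining: 32 − 28 = 4 thirty-second notes, which is a eighth note.

eighth note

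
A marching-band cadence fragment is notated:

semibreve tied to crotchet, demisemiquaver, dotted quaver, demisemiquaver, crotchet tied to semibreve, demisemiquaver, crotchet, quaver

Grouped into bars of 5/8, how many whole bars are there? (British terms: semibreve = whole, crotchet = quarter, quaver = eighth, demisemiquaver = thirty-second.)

One bar of 5/8 = 20 thirty-second notes.
In thirty-second notes: semibreve tied to crotchet (semibreve + crotchet) = 40; demisemiquaver = 1; dotted quaver = 6; demisemiquaver = 1; crotchet tied to semibreve (crotchet + semibreve) = 40; demisemiquaver = 1; crotchet = 8; quaver = 4.
Sum: 40 + 1 + 6 + 1 + 40 + 1 + 8 + 4 = 101.
101 ÷ 20 = 5 complete bars with 1 left over.

5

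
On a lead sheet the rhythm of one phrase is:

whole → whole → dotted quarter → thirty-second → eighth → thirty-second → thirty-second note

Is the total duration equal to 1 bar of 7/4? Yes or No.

No

One bar of 7/4 = 56 thirty-second notes.
Convert each value to thirty-second notes: whole = 32; whole = 32; dotted quarter = 12; thirty-second = 1; eighth = 4; thirty-second = 1; thirty-second note = 1.
Altogether 32 + 32 + 12 + 1 + 4 + 1 + 1 = 83.
83 exceeds 56, so the answer is No.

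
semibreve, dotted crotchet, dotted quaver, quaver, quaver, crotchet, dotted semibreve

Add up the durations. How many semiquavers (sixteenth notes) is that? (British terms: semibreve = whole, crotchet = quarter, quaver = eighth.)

57

Each duration in sixteenth notes: semibreve = 16; dotted crotchet = 6; dotted quaver = 3; quaver = 2; quaver = 2; crotchet = 4; dotted semibreve = 24.
Altogether 16 + 6 + 3 + 2 + 2 + 4 + 24 = 57 sixteenth notes.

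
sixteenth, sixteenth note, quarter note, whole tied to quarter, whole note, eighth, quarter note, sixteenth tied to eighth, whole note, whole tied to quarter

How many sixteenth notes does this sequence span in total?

87

Convert each value to sixteenth notes: sixteenth = 1; sixteenth note = 1; quarter note = 4; whole tied to quarter (whole + quarter) = 20; whole note = 16; eighth = 2; quarter note = 4; sixteenth tied to eighth (sixteenth + eighth) = 3; whole note = 16; whole tied to quarter (whole + quarter) = 20.
Total: 1 + 1 + 4 + 20 + 16 + 2 + 4 + 3 + 16 + 20 = 87 sixteenth notes.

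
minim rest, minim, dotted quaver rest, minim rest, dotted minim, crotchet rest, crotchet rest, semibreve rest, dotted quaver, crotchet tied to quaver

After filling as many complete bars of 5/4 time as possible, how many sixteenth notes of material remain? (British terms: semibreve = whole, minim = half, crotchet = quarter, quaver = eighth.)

One bar of 5/4 = 20 sixteenth notes.
Working in sixteenth notes: minim rest = 8; minim = 8; dotted quaver rest = 3; minim rest = 8; dotted minim = 12; crotchet rest = 4; crotchet rest = 4; semibreve rest = 16; dotted quaver = 3; crotchet tied to quaver (crotchet + quaver) = 6.
Total: 8 + 8 + 3 + 8 + 12 + 4 + 4 + 16 + 3 + 6 = 72.
72 ÷ 20 = 3 complete bars with 12 sixteenth notes remaining.

12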